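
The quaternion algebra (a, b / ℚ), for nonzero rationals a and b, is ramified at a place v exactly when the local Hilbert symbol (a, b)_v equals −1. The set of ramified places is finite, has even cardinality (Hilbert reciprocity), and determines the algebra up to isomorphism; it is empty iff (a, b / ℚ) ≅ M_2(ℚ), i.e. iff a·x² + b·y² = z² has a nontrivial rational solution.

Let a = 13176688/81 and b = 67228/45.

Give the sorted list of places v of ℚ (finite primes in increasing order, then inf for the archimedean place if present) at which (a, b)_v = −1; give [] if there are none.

Mod squares: a ≡ 7, b ≡ 35. Check v ∈ {∞, 2, 3, 5, 7}.
v=2: v_2(a)=4, v_2(b)=2; units ≡ 7, 3 (mod 8); ε·ε+αω+βω = 1·1+4·1+2·0 ≡ 1  ⇒  (a,b)_2 = -1.
v=3: a=3^-4·(≡1), b=3^-2·(≡2) mod 3; (1|3)=+1, (2|3)=-1; (−1)^{-4·-2·1}·(+1)^-2·(-1)^-4 = +1.
v=5: a=5^0·(≡3), b=5^-1·(≡2) mod 5; (3|5)=-1, (2|5)=-1; (−1)^{0·-1·2}·(-1)^-1·(-1)^0 = -1.
v=∞: 7 > 0 and 35 > 0  ⇒  (a,b)_∞ = +1.
v=7: a=7^7·(≡4), b=7^5·(≡6) mod 7; (4|7)=+1, (6|7)=-1; (−1)^{7·5·3}·(+1)^5·(-1)^7 = +1.
|Ram(7, 35)| = 2, even; anisotropic at {2, 5}.

[2, 5]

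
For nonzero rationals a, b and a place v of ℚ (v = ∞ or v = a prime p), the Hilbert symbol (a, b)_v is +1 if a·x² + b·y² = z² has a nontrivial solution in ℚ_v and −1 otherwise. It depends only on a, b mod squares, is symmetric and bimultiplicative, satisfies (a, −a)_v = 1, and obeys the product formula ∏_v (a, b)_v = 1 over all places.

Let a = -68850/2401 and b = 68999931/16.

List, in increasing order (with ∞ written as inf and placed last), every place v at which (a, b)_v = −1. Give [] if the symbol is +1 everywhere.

Mod squares: a ≡ -34, b ≡ 851851. Check v ∈ {∞, 2, 3, 5, 7, 11, 13, 17, 23, 37}.
v=13: a=13^0·(≡7), b=13^1·(≡7) mod 13; (7|13)=-1, (7|13)=-1; (−1)^{0·1·6}·(-1)^1·(-1)^0 = -1.
v=2: v_2(a)=1, v_2(b)=-4; units ≡ 7, 3 (mod 8); ε·ε+αω+βω = 1·1+1·1+-4·0 ≡ 0  ⇒  (a,b)_2 = +1.
v=3: a=3^4·(≡2), b=3^4·(≡1) mod 3; (2|3)=-1, (1|3)=+1; (−1)^{4·4·1}·(-1)^4·(+1)^4 = +1.
v=17: a=17^1·(≡16), b=17^0·(≡9) mod 17; (16|17)=+1, (9|17)=+1; (−1)^{1·0·8}·(+1)^0·(+1)^1 = +1.
v=7: a=7^-4·(≡2), b=7^1·(≡3) mod 7; (2|7)=+1, (3|7)=-1; (−1)^{-4·1·3}·(+1)^1·(-1)^-4 = +1.
v=∞: -34 < 0 and 851851 > 0  ⇒  (a,b)_∞ = +1.
v=11: a=11^0·(≡7), b=11^1·(≡3) mod 11; (7|11)=-1, (3|11)=+1; (−1)^{0·1·5}·(-1)^1·(+1)^0 = -1.
v=23: a=23^0·(≡9), b=23^1·(≡11) mod 23; (9|23)=+1, (11|23)=-1; (−1)^{0·1·11}·(+1)^1·(-1)^0 = +1.
v=5: a=5^2·(≡1), b=5^0·(≡1) mod 5; (1|5)=+1, (1|5)=+1; (−1)^{2·0·2}·(+1)^0·(+1)^2 = +1.
v=37: a=37^0·(≡26), b=37^1·(≡34) mod 37; (26|37)=+1, (34|37)=+1; (−1)^{0·1·18}·(+1)^1·(+1)^0 = +1.
(-34, 851851 / ℚ) ramifies at {11, 13}: a division algebra.

[11, 13]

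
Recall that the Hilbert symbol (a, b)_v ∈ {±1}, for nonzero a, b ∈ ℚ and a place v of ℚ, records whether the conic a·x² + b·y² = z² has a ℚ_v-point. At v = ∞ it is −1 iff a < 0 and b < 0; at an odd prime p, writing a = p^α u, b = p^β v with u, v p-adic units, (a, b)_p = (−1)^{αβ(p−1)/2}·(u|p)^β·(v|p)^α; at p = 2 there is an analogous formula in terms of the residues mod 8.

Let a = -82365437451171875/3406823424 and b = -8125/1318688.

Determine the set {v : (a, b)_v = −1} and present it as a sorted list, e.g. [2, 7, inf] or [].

[2, 11, 13, inf]

(a, b) ≡ (-12155, -26) mod (ℚ^×)²; places V = {2, 3, 5, 7, 11, 13, 17, 19, 29, ∞}.
(a,b)_5: α=11, u≡4; β=4, v≡4 (mod 5); (4|5)=+1, (4|5)=+1; sign (−1)^0·+1^4·+1^11 = +1.
(a,b)_2: α=-20, β=-5; u≡5, v≡3 (mod 8); ε(u)ε(v)=0·1, αω(v)=-20·1, βω(u)=-5·1; sum ≡ 1  ⇒  -1.
(a,b)_29: α=0, u≡22; β=-2, v≡12 (mod 29); (22|29)=+1, (12|29)=-1; sign (−1)^0·+1^-2·-1^0 = +1.
(a,b)_17: α=3, u≡1; β=0, v≡8 (mod 17); (1|17)=+1, (8|17)=+1; sign (−1)^0·+1^0·+1^3 = +1.
(a,b)_13: α=1, u≡3; β=1, v≡11 (mod 13); (3|13)=+1, (11|13)=-1; sign (−1)^0·+1^1·-1^1 = -1.
(a,b)_3: α=-2, u≡1; β=0, v≡1 (mod 3); (1|3)=+1, (1|3)=+1; sign (−1)^0·+1^0·+1^-2 = +1.
(a,b)_11: α=1, u≡8; β=0, v≡6 (mod 11); (8|11)=-1, (6|11)=-1; sign (−1)^0·-1^0·-1^1 = -1.
(a,b)_19: α=-2, u≡11; β=0, v≡18 (mod 19); (11|19)=+1, (18|19)=-1; sign (−1)^0·+1^0·-1^-2 = +1.
(a,b)_7: α=4, u≡4; β=-2, v≡4 (mod 7); (4|7)=+1, (4|7)=+1; sign (−1)^0·+1^-2·+1^4 = +1.
(a,b)_∞: sgn(-12155)=−, sgn(-26)=−, so -1.
Ram(-12155, -26) = {2, 11, 13, ∞}; no ℚ_2-point on the conic.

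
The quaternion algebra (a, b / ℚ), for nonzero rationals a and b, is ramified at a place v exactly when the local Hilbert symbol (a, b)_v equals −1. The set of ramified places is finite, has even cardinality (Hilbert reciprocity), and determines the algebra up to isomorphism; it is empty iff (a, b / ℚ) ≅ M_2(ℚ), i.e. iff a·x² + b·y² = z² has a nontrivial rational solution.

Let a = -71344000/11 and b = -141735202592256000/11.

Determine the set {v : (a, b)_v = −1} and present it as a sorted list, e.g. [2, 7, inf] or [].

(a, b) ≡ (-10010, -85085) mod (ℚ^×)²; places V = {2, 3, 5, 7, 11, 13, 17, ∞}.
(a,b)_13: α=1, u≡12; β=3, v≡6 (mod 13); (12|13)=+1, (6|13)=-1; sign (−1)^0·+1^3·-1^1 = -1.
(a,b)_∞: sgn(-10010)=−, sgn(-85085)=−, so -1.
(a,b)_11: α=-1, u≡9; β=-1, v≡9 (mod 11); (9|11)=+1, (9|11)=+1; sign (−1)^1·+1^-1·+1^-1 = -1.
(a,b)_5: α=3, u≡3; β=3, v≡2 (mod 5); (3|5)=-1, (2|5)=-1; sign (−1)^0·-1^3·-1^3 = +1.
(a,b)_17: α=0, u≡11; β=1, v≡10 (mod 17); (11|17)=-1, (10|17)=-1; sign (−1)^0·-1^1·-1^0 = -1.
(a,b)_2: α=7, β=12; u≡3, v≡3 (mod 8); ε(u)ε(v)=1·1, αω(v)=7·1, βω(u)=12·1; sum ≡ 0  ⇒  +1.
(a,b)_7: α=3, u≡3; β=7, v≡2 (mod 7); (3|7)=-1, (2|7)=+1; sign (−1)^1·-1^7·+1^3 = +1.
(a,b)_3: α=0, u≡1; β=2, v≡1 (mod 3); (1|3)=+1, (1|3)=+1; sign (−1)^0·+1^2·+1^0 = +1.
|Ram(-10010, -85085)| = 4, even; anisotropic at {11, 13, 17, ∞}.

[11, 13, 17, inf]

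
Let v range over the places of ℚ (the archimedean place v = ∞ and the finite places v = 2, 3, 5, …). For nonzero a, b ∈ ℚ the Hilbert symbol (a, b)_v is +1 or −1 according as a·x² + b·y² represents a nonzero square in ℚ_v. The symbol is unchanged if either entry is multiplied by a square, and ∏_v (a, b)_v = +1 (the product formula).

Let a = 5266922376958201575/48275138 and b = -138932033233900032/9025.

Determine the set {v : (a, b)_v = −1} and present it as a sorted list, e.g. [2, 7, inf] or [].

[2, 3, 7, 29]

(a, b) ≡ (14, -8178) mod (ℚ^×)²; places V = {2, 3, 5, 7, 11, 17, 19, 29, 47, ∞}.
(a,b)_19: α=2, u≡12; β=-2, v≡4 (mod 19); (12|19)=-1, (4|19)=+1; sign (−1)^0·-1^-2·+1^2 = +1.
(a,b)_∞: sgn(14)=+, sgn(-8178)=−, so +1.
(a,b)_17: α=-6, u≡5; β=0, v≡1 (mod 17); (5|17)=-1, (1|17)=+1; sign (−1)^0·-1^0·+1^-6 = +1.
(a,b)_29: α=4, u≡11; β=3, v≡11 (mod 29); (11|29)=-1, (11|29)=-1; sign (−1)^0·-1^3·-1^4 = -1.
(a,b)_7: α=3, u≡2; β=2, v≡5 (mod 7); (2|7)=+1, (5|7)=-1; sign (−1)^0·+1^2·-1^3 = -1.
(a,b)_5: α=2, u≡1; β=-2, v≡3 (mod 5); (1|5)=+1, (3|5)=-1; sign (−1)^0·+1^-2·-1^2 = +1.
(a,b)_47: α=2, u≡6; β=3, v≡34 (mod 47); (6|47)=+1, (34|47)=+1; sign (−1)^0·+1^3·+1^2 = +1.
(a,b)_2: α=-1, β=9; u≡7, v≡7 (mod 8); ε(u)ε(v)=1·1, αω(v)=-1·0, βω(u)=9·0; sum ≡ 1  ⇒  -1.
(a,b)_11: α=2, u≡1; β=0, v≡10 (mod 11); (1|11)=+1, (10|11)=-1; sign (−1)^0·+1^0·-1^2 = +1.
(a,b)_3: α=2, u≡2; β=7, v≡1 (mod 3); (2|3)=-1, (1|3)=+1; sign (−1)^0·-1^7·+1^2 = -1.
|Ram(14, -8178)| = 4, even; anisotropic at {2, 3, 7, 29}.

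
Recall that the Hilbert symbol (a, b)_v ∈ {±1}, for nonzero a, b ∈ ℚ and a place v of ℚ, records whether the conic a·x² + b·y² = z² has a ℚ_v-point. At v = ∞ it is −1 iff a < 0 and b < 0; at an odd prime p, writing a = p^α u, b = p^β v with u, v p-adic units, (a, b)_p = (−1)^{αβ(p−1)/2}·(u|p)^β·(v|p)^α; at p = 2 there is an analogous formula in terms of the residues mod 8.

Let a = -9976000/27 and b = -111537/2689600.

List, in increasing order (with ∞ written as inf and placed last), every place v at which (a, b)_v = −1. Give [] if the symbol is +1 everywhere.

(a, b) ≡ (-18705, -17) mod (ℚ^×)²; places V = {2, 3, 5, 17, 29, 41, 43, ∞}.
(a,b)_29: α=1, u≡1; β=0, v≡18 (mod 29); (1|29)=+1, (18|29)=-1; sign (−1)^0·+1^0·-1^1 = -1.
(a,b)_43: α=1, u≡9; β=0, v≡30 (mod 43); (9|43)=+1, (30|43)=-1; sign (−1)^0·+1^0·-1^1 = -1.
(a,b)_∞: sgn(-18705)=−, sgn(-17)=−, so -1.
(a,b)_5: α=3, u≡1; β=-2, v≡2 (mod 5); (1|5)=+1, (2|5)=-1; sign (−1)^0·+1^-2·-1^3 = -1.
(a,b)_17: α=0, u≡11; β=1, v≡4 (mod 17); (11|17)=-1, (4|17)=+1; sign (−1)^0·-1^1·+1^0 = -1.
(a,b)_3: α=-3, u≡2; β=8, v≡1 (mod 3); (2|3)=-1, (1|3)=+1; sign (−1)^0·-1^8·+1^-3 = +1.
(a,b)_41: α=0, u≡9; β=-2, v≡24 (mod 41); (9|41)=+1, (24|41)=-1; sign (−1)^0·+1^-2·-1^0 = +1.
(a,b)_2: α=6, β=-6; u≡7, v≡7 (mod 8); ε(u)ε(v)=1·1, αω(v)=6·0, βω(u)=-6·0; sum ≡ 1  ⇒  -1.
|Ram(-18705, -17)| = 6, even; anisotropic at {2, 5, 17, 29, 43, ∞}.

[2, 5, 17, 29, 43, inf]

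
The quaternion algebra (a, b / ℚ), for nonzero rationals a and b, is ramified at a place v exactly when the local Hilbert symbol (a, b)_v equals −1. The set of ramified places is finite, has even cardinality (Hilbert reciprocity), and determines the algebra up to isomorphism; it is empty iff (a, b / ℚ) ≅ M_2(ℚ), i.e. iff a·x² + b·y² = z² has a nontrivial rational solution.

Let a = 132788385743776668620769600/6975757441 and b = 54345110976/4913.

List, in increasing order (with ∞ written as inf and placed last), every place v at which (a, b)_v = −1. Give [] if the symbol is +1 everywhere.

[3, 17, 29, 31]

(a, b) ≡ (29, 1054527) mod (ℚ^×)²; places V = {2, 3, 5, 7, 13, 17, 23, 29, 31, ∞}.
(a,b)_5: α=2, u≡4; β=0, v≡2 (mod 5); (4|5)=+1, (2|5)=-1; sign (−1)^0·+1^0·-1^2 = +1.
(a,b)_13: α=4, u≡3; β=2, v≡11 (mod 13); (3|13)=+1, (11|13)=-1; sign (−1)^0·+1^2·-1^4 = +1.
(a,b)_3: α=14, u≡2; β=5, v≡2 (mod 3); (2|3)=-1, (2|3)=-1; sign (−1)^0·-1^5·-1^14 = -1.
(a,b)_31: α=2, u≡11; β=1, v≡16 (mod 31); (11|31)=-1, (16|31)=+1; sign (−1)^0·-1^1·+1^2 = -1.
(a,b)_2: α=6, β=6; u≡5, v≡7 (mod 8); ε(u)ε(v)=0·1, αω(v)=6·0, βω(u)=6·1; sum ≡ 0  ⇒  +1.
(a,b)_∞: sgn(29)=+, sgn(1054527)=+, so +1.
(a,b)_7: α=2, u≡4; β=0, v≡5 (mod 7); (4|7)=+1, (5|7)=-1; sign (−1)^0·+1^0·-1^2 = +1.
(a,b)_23: α=2, u≡18; β=1, v≡21 (mod 23); (18|23)=+1, (21|23)=-1; sign (−1)^0·+1^1·-1^2 = +1.
(a,b)_17: α=-8, u≡14; β=-3, v≡15 (mod 17); (14|17)=-1, (15|17)=+1; sign (−1)^0·-1^-3·+1^-8 = -1.
(a,b)_29: α=3, u≡6; β=1, v≡11 (mod 29); (6|29)=+1, (11|29)=-1; sign (−1)^0·+1^1·-1^3 = -1.
Ram(29, 1054527) = {3, 17, 29, 31}; no ℚ_3-point on the conic.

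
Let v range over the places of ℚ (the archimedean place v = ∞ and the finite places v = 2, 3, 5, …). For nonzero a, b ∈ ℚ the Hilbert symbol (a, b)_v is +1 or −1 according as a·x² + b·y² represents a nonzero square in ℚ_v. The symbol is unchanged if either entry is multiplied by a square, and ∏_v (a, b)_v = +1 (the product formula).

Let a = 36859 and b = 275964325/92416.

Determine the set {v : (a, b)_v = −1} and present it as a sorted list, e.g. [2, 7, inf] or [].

Mod squares: a ≡ 36859, b ≡ 1333. Check v ∈ {∞, 2, 5, 7, 13, 19, 29, 31, 41, 43}.
v=31: a=31^1·(≡11), b=31^1·(≡23) mod 31; (11|31)=-1, (23|31)=-1; (−1)^{1·1·15}·(-1)^1·(-1)^1 = -1.
v=41: a=41^1·(≡38), b=41^0·(≡4) mod 41; (38|41)=-1, (4|41)=+1; (−1)^{1·0·20}·(-1)^0·(+1)^1 = +1.
v=5: a=5^0·(≡4), b=5^2·(≡3) mod 5; (4|5)=+1, (3|5)=-1; (−1)^{0·2·2}·(+1)^2·(-1)^0 = +1.
v=13: a=13^0·(≡4), b=13^2·(≡5) mod 13; (4|13)=+1, (5|13)=-1; (−1)^{0·2·6}·(+1)^2·(-1)^0 = +1.
v=2: v_2(a)=0, v_2(b)=-8; units ≡ 3, 5 (mod 8); ε·ε+αω+βω = 1·0+0·1+-8·1 ≡ 0  ⇒  (a,b)_2 = +1.
v=29: a=29^1·(≡24), b=29^0·(≡24) mod 29; (24|29)=+1, (24|29)=+1; (−1)^{1·0·14}·(+1)^0·(+1)^1 = +1.
v=7: a=7^0·(≡4), b=7^2·(≡6) mod 7; (4|7)=+1, (6|7)=-1; (−1)^{0·2·3}·(+1)^2·(-1)^0 = +1.
v=∞: 36859 > 0 and 1333 > 0  ⇒  (a,b)_∞ = +1.
v=43: a=43^0·(≡8), b=43^1·(≡41) mod 43; (8|43)=-1, (41|43)=+1; (−1)^{0·1·21}·(-1)^1·(+1)^0 = -1.
v=19: a=19^0·(≡18), b=19^-2·(≡13) mod 19; (18|19)=-1, (13|19)=-1; (−1)^{0·-2·9}·(-1)^-2·(-1)^0 = +1.
Ram(36859, 1333) = {31, 43}; no ℚ_31-point on the conic.

[31, 43]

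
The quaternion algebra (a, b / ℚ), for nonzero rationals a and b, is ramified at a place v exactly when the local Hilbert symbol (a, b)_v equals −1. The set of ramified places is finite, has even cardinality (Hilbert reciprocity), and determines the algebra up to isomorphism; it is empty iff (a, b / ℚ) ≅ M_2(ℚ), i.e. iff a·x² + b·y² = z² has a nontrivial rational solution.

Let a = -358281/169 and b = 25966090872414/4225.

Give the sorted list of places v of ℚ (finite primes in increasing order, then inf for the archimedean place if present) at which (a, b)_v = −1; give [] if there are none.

Mod squares: a ≡ -329, b ≡ 220286. Check v ∈ {∞, 2, 3, 5, 7, 11, 13, 17, 19, 31, 47}.
v=2: v_2(a)=0, v_2(b)=1; units ≡ 7, 7 (mod 8); ε·ε+αω+βω = 1·1+0·0+1·0 ≡ 1  ⇒  (a,b)_2 = -1.
v=3: a=3^2·(≡1), b=3^2·(≡2) mod 3; (1|3)=+1, (2|3)=-1; (−1)^{2·2·1}·(+1)^2·(-1)^2 = +1.
v=7: a=7^1·(≡1), b=7^2·(≡5) mod 7; (1|7)=+1, (5|7)=-1; (−1)^{1·2·3}·(+1)^2·(-1)^1 = -1.
v=31: a=31^0·(≡30), b=31^1·(≡14) mod 31; (30|31)=-1, (14|31)=+1; (−1)^{0·1·15}·(-1)^1·(+1)^0 = -1.
v=17: a=17^0·(≡6), b=17^1·(≡16) mod 17; (6|17)=-1, (16|17)=+1; (−1)^{0·1·8}·(-1)^1·(+1)^0 = -1.
v=13: a=13^-2·(≡12), b=13^-2·(≡9) mod 13; (12|13)=+1, (9|13)=+1; (−1)^{-2·-2·6}·(+1)^-2·(+1)^-2 = +1.
v=11: a=11^2·(≡5), b=11^3·(≡10) mod 11; (5|11)=+1, (10|11)=-1; (−1)^{2·3·5}·(+1)^3·(-1)^2 = +1.
v=47: a=47^1·(≡45), b=47^2·(≡19) mod 47; (45|47)=-1, (19|47)=-1; (−1)^{1·2·23}·(-1)^2·(-1)^1 = -1.
v=∞: -329 < 0 and 220286 > 0  ⇒  (a,b)_∞ = +1.
v=19: a=19^0·(≡18), b=19^1·(≡4) mod 19; (18|19)=-1, (4|19)=+1; (−1)^{0·1·9}·(-1)^1·(+1)^0 = -1.
v=5: a=5^0·(≡1), b=5^-2·(≡1) mod 5; (1|5)=+1, (1|5)=+1; (−1)^{0·-2·2}·(+1)^-2·(+1)^0 = +1.
(-329, 220286 / ℚ) ramifies at {2, 7, 17, 19, 31, 47}: a division algebra.

[2, 7, 17, 19, 31, 47]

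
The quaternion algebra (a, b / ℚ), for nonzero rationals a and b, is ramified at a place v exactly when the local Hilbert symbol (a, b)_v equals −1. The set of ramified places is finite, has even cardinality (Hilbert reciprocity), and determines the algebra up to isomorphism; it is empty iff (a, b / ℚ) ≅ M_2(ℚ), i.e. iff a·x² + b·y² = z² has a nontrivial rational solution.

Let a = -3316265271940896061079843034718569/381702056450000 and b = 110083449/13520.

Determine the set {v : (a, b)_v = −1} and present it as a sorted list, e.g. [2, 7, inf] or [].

(a, b) ≡ (-46252700445, 229245) mod (ℚ^×)²; places V = {2, 3, 5, 7, 11, 13, 17, 19, 29, 31, 37, 41, 47, ∞}.
(a,b)_3: α=5, u≡2; β=1, v≡2 (mod 3); (2|3)=-1, (2|3)=-1; sign (−1)^1·-1^1·-1^5 = -1.
(a,b)_31: α=3, u≡22; β=1, v≡15 (mod 31); (22|31)=-1, (15|31)=-1; sign (−1)^1·-1^1·-1^3 = -1.
(a,b)_47: α=-2, u≡17; β=0, v≡41 (mod 47); (17|47)=+1, (41|47)=-1; sign (−1)^0·+1^0·-1^-2 = +1.
(a,b)_41: α=1, u≡27; β=0, v≡28 (mod 41); (27|41)=-1, (28|41)=-1; sign (−1)^0·-1^0·-1^1 = -1.
(a,b)_2: α=-4, β=-4; u≡3, v≡5 (mod 8); ε(u)ε(v)=1·0, αω(v)=-4·1, βω(u)=-4·1; sum ≡ 0  ⇒  +1.
(a,b)_29: α=3, u≡1; β=1, v≡14 (mod 29); (1|29)=+1, (14|29)=-1; sign (−1)^0·+1^1·-1^3 = -1.
(a,b)_13: α=-4, u≡3; β=-2, v≡4 (mod 13); (3|13)=+1, (4|13)=+1; sign (−1)^0·+1^-2·+1^-4 = +1.
(a,b)_11: α=-2, u≡1; β=0, v≡3 (mod 11); (1|11)=+1, (3|11)=+1; sign (−1)^0·+1^0·+1^-2 = +1.
(a,b)_37: α=3, u≡31; β=0, v≡28 (mod 37); (31|37)=-1, (28|37)=+1; sign (−1)^0·-1^0·+1^3 = +1.
(a,b)_19: α=1, u≡11; β=0, v≡3 (mod 19); (11|19)=+1, (3|19)=-1; sign (−1)^0·+1^0·-1^1 = -1.
(a,b)_5: α=-5, u≡4; β=-1, v≡1 (mod 5); (4|5)=+1, (1|5)=+1; sign (−1)^0·+1^-1·+1^-5 = +1.
(a,b)_∞: sgn(-46252700445)=−, sgn(229245)=+, so +1.
(a,b)_7: α=13, u≡3; β=4, v≡2 (mod 7); (3|7)=-1, (2|7)=+1; sign (−1)^0·-1^4·+1^13 = +1.
(a,b)_17: α=3, u≡10; β=1, v≡2 (mod 17); (10|17)=-1, (2|17)=+1; sign (−1)^0·-1^1·+1^3 = -1.
Ram(-46252700445, 229245) = {3, 17, 19, 29, 31, 41}; no ℚ_3-point on the conic.

[3, 17, 19, 29, 31, 41]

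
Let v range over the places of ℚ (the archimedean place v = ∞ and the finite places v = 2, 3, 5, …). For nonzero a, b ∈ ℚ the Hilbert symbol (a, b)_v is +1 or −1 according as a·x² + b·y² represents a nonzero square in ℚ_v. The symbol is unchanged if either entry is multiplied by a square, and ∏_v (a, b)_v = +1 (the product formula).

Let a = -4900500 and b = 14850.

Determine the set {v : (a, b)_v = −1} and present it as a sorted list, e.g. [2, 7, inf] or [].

(a, b) ≡ (-5, 66) mod (ℚ^×)²; places V = {2, 3, 5, 11, ∞}.
(a,b)_3: α=4, u≡1; β=3, v≡1 (mod 3); (1|3)=+1, (1|3)=+1; sign (−1)^0·+1^3·+1^4 = +1.
(a,b)_5: α=3, u≡1; β=2, v≡4 (mod 5); (1|5)=+1, (4|5)=+1; sign (−1)^0·+1^2·+1^3 = +1.
(a,b)_11: α=2, u≡2; β=1, v≡8 (mod 11); (2|11)=-1, (8|11)=-1; sign (−1)^0·-1^1·-1^2 = -1.
(a,b)_∞: sgn(-5)=−, sgn(66)=+, so +1.
(a,b)_2: α=2, β=1; u≡3, v≡1 (mod 8); ε(u)ε(v)=1·0, αω(v)=2·0, βω(u)=1·1; sum ≡ 1  ⇒  -1.
(-5, 66 / ℚ) ramifies at {2, 11}: a division algebra.

[2, 11]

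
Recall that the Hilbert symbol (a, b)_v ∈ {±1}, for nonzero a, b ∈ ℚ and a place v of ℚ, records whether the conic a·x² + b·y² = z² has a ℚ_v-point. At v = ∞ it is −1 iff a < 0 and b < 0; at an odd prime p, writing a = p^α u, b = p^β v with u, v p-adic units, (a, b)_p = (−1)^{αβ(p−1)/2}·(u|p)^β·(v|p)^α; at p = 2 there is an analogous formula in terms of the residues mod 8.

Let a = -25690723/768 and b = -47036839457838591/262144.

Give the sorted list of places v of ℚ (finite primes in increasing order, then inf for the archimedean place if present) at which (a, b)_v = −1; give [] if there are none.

(a, b) ≡ (-45849, -1479) mod (ℚ^×)²; places V = {2, 3, 17, 29, 31, 41, ∞}.
(a,b)_17: α=1, u≡10; β=3, v≡1 (mod 17); (10|17)=-1, (1|17)=+1; sign (−1)^0·-1^3·+1^1 = -1.
(a,b)_31: α=1, u≡28; β=2, v≡2 (mod 31); (28|31)=+1, (2|31)=+1; sign (−1)^0·+1^2·+1^1 = +1.
(a,b)_3: α=-1, u≡2; β=5, v≡2 (mod 3); (2|3)=-1, (2|3)=-1; sign (−1)^1·-1^5·-1^-1 = -1.
(a,b)_2: α=-8, β=-18; u≡7, v≡1 (mod 8); ε(u)ε(v)=1·0, αω(v)=-8·0, βω(u)=-18·0; sum ≡ 0  ⇒  +1.
(a,b)_∞: sgn(-45849)=−, sgn(-1479)=−, so -1.
(a,b)_41: α=2, u≡14; β=2, v≡11 (mod 41); (14|41)=-1, (11|41)=-1; sign (−1)^0·-1^2·-1^2 = +1.
(a,b)_29: α=1, u≡19; β=3, v≡25 (mod 29); (19|29)=-1, (25|29)=+1; sign (−1)^0·-1^3·+1^1 = -1.
Ram(-45849, -1479) = {3, 17, 29, ∞}; no ℚ_3-point on the conic.

[3, 17, 29, inf]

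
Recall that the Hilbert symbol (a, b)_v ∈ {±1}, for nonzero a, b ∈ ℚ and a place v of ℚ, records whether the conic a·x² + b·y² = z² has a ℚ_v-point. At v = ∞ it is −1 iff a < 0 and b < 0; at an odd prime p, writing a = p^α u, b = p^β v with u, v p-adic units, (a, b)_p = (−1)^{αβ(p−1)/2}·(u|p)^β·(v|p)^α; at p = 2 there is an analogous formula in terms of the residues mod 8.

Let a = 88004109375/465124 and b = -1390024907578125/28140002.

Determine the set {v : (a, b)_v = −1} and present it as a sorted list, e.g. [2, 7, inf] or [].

[2, 5, 7, 13]

Mod squares: a ≡ 7, b ≡ -2730. Check v ∈ {∞, 2, 3, 5, 7, 11, 13, 23, 31}.
v=31: a=31^-2·(≡8), b=31^-2·(≡13) mod 31; (8|31)=+1, (13|31)=-1; (−1)^{-2·-2·15}·(+1)^-2·(-1)^-2 = +1.
v=5: a=5^6·(≡2), b=5^7·(≡4) mod 5; (2|5)=-1, (4|5)=+1; (−1)^{6·7·2}·(-1)^7·(+1)^6 = -1.
v=3: a=3^2·(≡1), b=3^7·(≡2) mod 3; (1|3)=+1, (2|3)=-1; (−1)^{2·7·1}·(+1)^7·(-1)^2 = +1.
v=11: a=11^-2·(≡10), b=11^-4·(≡9) mod 11; (10|11)=-1, (9|11)=+1; (−1)^{-2·-4·5}·(-1)^-4·(+1)^-2 = +1.
v=∞: 7 > 0 and -2730 < 0  ⇒  (a,b)_∞ = +1.
v=13: a=13^2·(≡7), b=13^3·(≡5) mod 13; (7|13)=-1, (5|13)=-1; (−1)^{2·3·6}·(-1)^3·(-1)^2 = -1.
v=7: a=7^1·(≡4), b=7^1·(≡2) mod 7; (4|7)=+1, (2|7)=+1; (−1)^{1·1·3}·(+1)^1·(+1)^1 = -1.
v=23: a=23^2·(≡17), b=23^2·(≡11) mod 23; (17|23)=-1, (11|23)=-1; (−1)^{2·2·11}·(-1)^2·(-1)^2 = +1.
v=2: v_2(a)=-2, v_2(b)=-1; units ≡ 7, 3 (mod 8); ε·ε+αω+βω = 1·1+-2·1+-1·0 ≡ 1  ⇒  (a,b)_2 = -1.
Ram(7, -2730) = {2, 5, 7, 13}; no ℚ_2-point on the conic.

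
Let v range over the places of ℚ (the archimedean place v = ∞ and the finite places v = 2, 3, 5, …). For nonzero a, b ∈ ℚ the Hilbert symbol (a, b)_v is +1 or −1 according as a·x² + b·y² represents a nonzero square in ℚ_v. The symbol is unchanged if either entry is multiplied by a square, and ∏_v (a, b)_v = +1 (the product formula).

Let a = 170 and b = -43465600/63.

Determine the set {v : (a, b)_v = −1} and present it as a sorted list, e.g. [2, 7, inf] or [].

[2, 5, 17, 47]

Mod squares: a ≡ 170, b ≡ -658. Check v ∈ {∞, 2, 3, 5, 7, 17, 47}.
v=3: a=3^0·(≡2), b=3^-2·(≡2) mod 3; (2|3)=-1, (2|3)=-1; (−1)^{0·-2·1}·(-1)^-2·(-1)^0 = +1.
v=5: a=5^1·(≡4), b=5^2·(≡2) mod 5; (4|5)=+1, (2|5)=-1; (−1)^{1·2·2}·(+1)^2·(-1)^1 = -1.
v=∞: 170 > 0 and -658 < 0  ⇒  (a,b)_∞ = +1.
v=7: a=7^0·(≡2), b=7^-1·(≡2) mod 7; (2|7)=+1, (2|7)=+1; (−1)^{0·-1·3}·(+1)^-1·(+1)^0 = +1.
v=17: a=17^1·(≡10), b=17^2·(≡7) mod 17; (10|17)=-1, (7|17)=-1; (−1)^{1·2·8}·(-1)^2·(-1)^1 = -1.
v=47: a=47^0·(≡29), b=47^1·(≡10) mod 47; (29|47)=-1, (10|47)=-1; (−1)^{0·1·23}·(-1)^1·(-1)^0 = -1.
v=2: v_2(a)=1, v_2(b)=7; units ≡ 5, 7 (mod 8); ε·ε+αω+βω = 0·1+1·0+7·1 ≡ 1  ⇒  (a,b)_2 = -1.
Ram(170, -658) = {2, 5, 17, 47}; no ℚ_2-point on the conic.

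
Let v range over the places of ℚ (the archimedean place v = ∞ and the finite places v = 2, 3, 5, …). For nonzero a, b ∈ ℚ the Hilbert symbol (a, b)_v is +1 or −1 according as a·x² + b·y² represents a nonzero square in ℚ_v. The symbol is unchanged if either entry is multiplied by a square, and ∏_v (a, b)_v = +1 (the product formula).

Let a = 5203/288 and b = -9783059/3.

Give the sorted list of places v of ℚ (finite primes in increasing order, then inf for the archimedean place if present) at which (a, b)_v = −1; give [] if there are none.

Mod squares: a ≡ 86, b ≡ -15873. Check v ∈ {∞, 2, 3, 11, 13, 37, 43}.
v=2: v_2(a)=-5, v_2(b)=0; units ≡ 3, 7 (mod 8); ε·ε+αω+βω = 1·1+-5·0+0·1 ≡ 1  ⇒  (a,b)_2 = -1.
v=∞: 86 > 0 and -15873 < 0  ⇒  (a,b)_∞ = +1.
v=3: a=3^-2·(≡2), b=3^-1·(≡1) mod 3; (2|3)=-1, (1|3)=+1; (−1)^{-2·-1·1}·(-1)^-1·(+1)^-2 = -1.
v=43: a=43^1·(≡37), b=43^2·(≡28) mod 43; (37|43)=-1, (28|43)=-1; (−1)^{1·2·21}·(-1)^2·(-1)^1 = -1.
v=13: a=13^0·(≡8), b=13^1·(≡9) mod 13; (8|13)=-1, (9|13)=+1; (−1)^{0·1·6}·(-1)^1·(+1)^0 = -1.
v=37: a=37^0·(≡11), b=37^1·(≡23) mod 37; (11|37)=+1, (23|37)=-1; (−1)^{0·1·18}·(+1)^1·(-1)^0 = +1.
v=11: a=11^2·(≡5), b=11^1·(≡1) mod 11; (5|11)=+1, (1|11)=+1; (−1)^{2·1·5}·(+1)^1·(+1)^2 = +1.
|Ram(86, -15873)| = 4, even; anisotropic at {2, 3, 13, 43}.

[2, 3, 13, 43]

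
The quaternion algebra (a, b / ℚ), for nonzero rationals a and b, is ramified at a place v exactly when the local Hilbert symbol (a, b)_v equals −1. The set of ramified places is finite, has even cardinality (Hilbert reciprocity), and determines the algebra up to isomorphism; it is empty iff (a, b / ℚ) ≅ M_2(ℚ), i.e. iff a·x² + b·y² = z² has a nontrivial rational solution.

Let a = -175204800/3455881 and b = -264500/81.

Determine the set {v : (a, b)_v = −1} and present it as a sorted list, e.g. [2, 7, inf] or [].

[5, inf]

Mod squares: a ≡ -23, b ≡ -5. Check v ∈ {∞, 2, 3, 5, 11, 13, 23}.
v=2: v_2(a)=6, v_2(b)=2; units ≡ 1, 3 (mod 8); ε·ε+αω+βω = 0·1+6·1+2·0 ≡ 0  ⇒  (a,b)_2 = +1.
v=13: a=13^-4·(≡12), b=13^0·(≡8) mod 13; (12|13)=+1, (8|13)=-1; (−1)^{-4·0·6}·(+1)^0·(-1)^-4 = +1.
v=11: a=11^-2·(≡2), b=11^0·(≡7) mod 11; (2|11)=-1, (7|11)=-1; (−1)^{-2·0·5}·(-1)^0·(-1)^-2 = +1.
v=3: a=3^2·(≡1), b=3^-4·(≡1) mod 3; (1|3)=+1, (1|3)=+1; (−1)^{2·-4·1}·(+1)^-4·(+1)^2 = +1.
v=∞: -23 < 0 and -5 < 0  ⇒  (a,b)_∞ = -1.
v=23: a=23^3·(≡20), b=23^2·(≡12) mod 23; (20|23)=-1, (12|23)=+1; (−1)^{3·2·11}·(-1)^2·(+1)^3 = +1.
v=5: a=5^2·(≡3), b=5^3·(≡4) mod 5; (3|5)=-1, (4|5)=+1; (−1)^{2·3·2}·(-1)^3·(+1)^2 = -1.
(-23, -5 / ℚ) ramifies at {5, ∞}: a division algebra.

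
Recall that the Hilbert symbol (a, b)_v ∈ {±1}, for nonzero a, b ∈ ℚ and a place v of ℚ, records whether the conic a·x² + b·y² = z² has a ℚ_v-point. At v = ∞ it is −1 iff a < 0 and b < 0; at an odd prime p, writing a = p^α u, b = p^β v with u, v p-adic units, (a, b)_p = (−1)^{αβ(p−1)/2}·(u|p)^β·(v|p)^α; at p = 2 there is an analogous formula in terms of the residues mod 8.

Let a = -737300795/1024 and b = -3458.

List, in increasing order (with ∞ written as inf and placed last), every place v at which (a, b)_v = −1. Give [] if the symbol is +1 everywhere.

(a, b) ≡ (-124355, -3458) mod (ℚ^×)²; places V = {2, 5, 7, 11, 13, 17, 19, ∞}.
(a,b)_19: α=1, u≡14; β=1, v≡8 (mod 19); (14|19)=-1, (8|19)=-1; sign (−1)^1·-1^1·-1^1 = -1.
(a,b)_13: α=0, u≡12; β=1, v≡7 (mod 13); (12|13)=+1, (7|13)=-1; sign (−1)^0·+1^1·-1^0 = +1.
(a,b)_17: α=1, u≡5; β=0, v≡10 (mod 17); (5|17)=-1, (10|17)=-1; sign (−1)^0·-1^0·-1^1 = -1.
(a,b)_7: α=3, u≡1; β=1, v≡3 (mod 7); (1|7)=+1, (3|7)=-1; sign (−1)^1·+1^1·-1^3 = +1.
(a,b)_5: α=1, u≡4; β=0, v≡2 (mod 5); (4|5)=+1, (2|5)=-1; sign (−1)^0·+1^0·-1^1 = -1.
(a,b)_∞: sgn(-124355)=−, sgn(-3458)=−, so -1.
(a,b)_2: α=-10, β=1; u≡5, v≡7 (mod 8); ε(u)ε(v)=0·1, αω(v)=-10·0, βω(u)=1·1; sum ≡ 1  ⇒  -1.
(a,b)_11: α=3, u≡4; β=0, v≡7 (mod 11); (4|11)=+1, (7|11)=-1; sign (−1)^0·+1^0·-1^3 = -1.
Ram(-124355, -3458) = {2, 5, 11, 17, 19, ∞}; no ℚ_2-point on the conic.

[2, 5, 11, 17, 19, inf]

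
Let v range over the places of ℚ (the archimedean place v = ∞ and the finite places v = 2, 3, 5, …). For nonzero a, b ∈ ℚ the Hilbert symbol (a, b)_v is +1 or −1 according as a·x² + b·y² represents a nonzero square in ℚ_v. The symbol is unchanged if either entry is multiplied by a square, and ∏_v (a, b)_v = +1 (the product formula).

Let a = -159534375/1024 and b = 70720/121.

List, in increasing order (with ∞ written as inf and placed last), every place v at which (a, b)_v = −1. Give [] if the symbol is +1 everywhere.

Mod squares: a ≡ -255255, b ≡ 1105. Check v ∈ {∞, 2, 3, 5, 7, 11, 13, 17}.
v=∞: -255255 < 0 and 1105 > 0  ⇒  (a,b)_∞ = +1.
v=17: a=17^1·(≡4), b=17^1·(≡6) mod 17; (4|17)=+1, (6|17)=-1; (−1)^{1·1·8}·(+1)^1·(-1)^1 = -1.
v=2: v_2(a)=-10, v_2(b)=6; units ≡ 1, 1 (mod 8); ε·ε+αω+βω = 0·0+-10·0+6·0 ≡ 0  ⇒  (a,b)_2 = +1.
v=7: a=7^1·(≡5), b=7^0·(≡3) mod 7; (5|7)=-1, (3|7)=-1; (−1)^{1·0·3}·(-1)^0·(-1)^1 = -1.
v=11: a=11^1·(≡1), b=11^-2·(≡1) mod 11; (1|11)=+1, (1|11)=+1; (−1)^{1·-2·5}·(+1)^-2·(+1)^1 = +1.
v=5: a=5^5·(≡1), b=5^1·(≡4) mod 5; (1|5)=+1, (4|5)=+1; (−1)^{5·1·2}·(+1)^1·(+1)^5 = +1.
v=3: a=3^1·(≡1), b=3^0·(≡1) mod 3; (1|3)=+1, (1|3)=+1; (−1)^{1·0·1}·(+1)^0·(+1)^1 = +1.
v=13: a=13^1·(≡6), b=13^1·(≡8) mod 13; (6|13)=-1, (8|13)=-1; (−1)^{1·1·6}·(-1)^1·(-1)^1 = +1.
Ram(-255255, 1105) = {7, 17}; no ℚ_7-point on the conic.

[7, 17]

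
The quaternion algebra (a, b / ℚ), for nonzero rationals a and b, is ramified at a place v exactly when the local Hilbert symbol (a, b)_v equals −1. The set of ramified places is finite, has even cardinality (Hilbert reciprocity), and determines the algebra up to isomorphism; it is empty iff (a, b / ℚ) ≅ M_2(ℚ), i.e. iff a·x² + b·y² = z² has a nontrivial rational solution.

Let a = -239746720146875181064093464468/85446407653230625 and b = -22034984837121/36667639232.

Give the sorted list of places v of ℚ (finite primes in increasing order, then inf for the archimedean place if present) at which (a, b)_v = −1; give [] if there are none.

[29, inf]

(a, b) ≡ (-1653, -1406703) mod (ℚ^×)²; places V = {2, 3, 5, 7, 13, 19, 23, 29, 31, 37, ∞}.
(a,b)_23: α=-6, u≡9; β=-3, v≡22 (mod 23); (9|23)=+1, (22|23)=-1; sign (−1)^0·+1^-3·-1^-6 = +1.
(a,b)_19: α=7, u≡2; β=3, v≡1 (mod 19); (2|19)=-1, (1|19)=+1; sign (−1)^1·-1^3·+1^7 = +1.
(a,b)_37: α=4, u≡30; β=3, v≡15 (mod 37); (30|37)=+1, (15|37)=-1; sign (−1)^0·+1^3·-1^4 = +1.
(a,b)_13: α=2, u≡6; β=0, v≡10 (mod 13); (6|13)=-1, (10|13)=+1; sign (−1)^0·-1^0·+1^2 = +1.
(a,b)_∞: sgn(-1653)=−, sgn(-1406703)=−, so -1.
(a,b)_31: α=-4, u≡26; β=-2, v≡22 (mod 31); (26|31)=-1, (22|31)=-1; sign (−1)^0·-1^-2·-1^-4 = +1.
(a,b)_3: α=11, u≡1; β=7, v≡2 (mod 3); (1|3)=+1, (2|3)=-1; sign (−1)^1·+1^7·-1^11 = +1.
(a,b)_7: α=2, u≡3; β=-2, v≡5 (mod 7); (3|7)=-1, (5|7)=-1; sign (−1)^0·-1^-2·-1^2 = +1.
(a,b)_5: α=-4, u≡3; β=0, v≡2 (mod 5); (3|5)=-1, (2|5)=-1; sign (−1)^0·-1^0·-1^-4 = +1.
(a,b)_2: α=2, β=-6; u≡3, v≡1 (mod 8); ε(u)ε(v)=1·0, αω(v)=2·0, βω(u)=-6·1; sum ≡ 0  ⇒  +1.
(a,b)_29: α=3, u≡5; β=1, v≡17 (mod 29); (5|29)=+1, (17|29)=-1; sign (−1)^0·+1^1·-1^3 = -1.
(-1653, -1406703 / ℚ) ramifies at {29, ∞}: a division algebra.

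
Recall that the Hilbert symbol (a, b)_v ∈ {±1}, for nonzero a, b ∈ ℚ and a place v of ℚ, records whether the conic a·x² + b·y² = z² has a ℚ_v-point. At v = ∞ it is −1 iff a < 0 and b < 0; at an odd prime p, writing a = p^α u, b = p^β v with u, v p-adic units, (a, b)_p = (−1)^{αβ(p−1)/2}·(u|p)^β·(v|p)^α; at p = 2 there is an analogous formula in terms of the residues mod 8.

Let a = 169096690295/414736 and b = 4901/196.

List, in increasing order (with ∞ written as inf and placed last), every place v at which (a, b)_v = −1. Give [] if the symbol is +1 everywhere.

Mod squares: a ≡ 608855, b ≡ 29. Check v ∈ {∞, 2, 5, 7, 13, 17, 19, 23, 29, 31}.
v=29: a=29^1·(≡13), b=29^1·(≡9) mod 29; (13|29)=+1, (9|29)=+1; (−1)^{1·1·14}·(+1)^1·(+1)^1 = +1.
v=13: a=13^1·(≡9), b=13^2·(≡3) mod 13; (9|13)=+1, (3|13)=+1; (−1)^{1·2·6}·(+1)^2·(+1)^1 = +1.
v=17: a=17^3·(≡8), b=17^0·(≡10) mod 17; (8|17)=+1, (10|17)=-1; (−1)^{3·0·8}·(+1)^0·(-1)^3 = -1.
v=5: a=5^1·(≡4), b=5^0·(≡1) mod 5; (4|5)=+1, (1|5)=+1; (−1)^{1·0·2}·(+1)^0·(+1)^1 = +1.
v=31: a=31^2·(≡29), b=31^0·(≡22) mod 31; (29|31)=-1, (22|31)=-1; (−1)^{2·0·15}·(-1)^0·(-1)^2 = +1.
v=2: v_2(a)=-4, v_2(b)=-2; units ≡ 7, 5 (mod 8); ε·ε+αω+βω = 1·0+-4·1+-2·0 ≡ 0  ⇒  (a,b)_2 = +1.
v=∞: 608855 > 0 and 29 > 0  ⇒  (a,b)_∞ = +1.
v=7: a=7^-2·(≡1), b=7^-2·(≡2) mod 7; (1|7)=+1, (2|7)=+1; (−1)^{-2·-2·3}·(+1)^-2·(+1)^-2 = +1.
v=23: a=23^-2·(≡21), b=23^0·(≡4) mod 23; (21|23)=-1, (4|23)=+1; (−1)^{-2·0·11}·(-1)^0·(+1)^-2 = +1.
v=19: a=19^1·(≡7), b=19^0·(≡3) mod 19; (7|19)=+1, (3|19)=-1; (−1)^{1·0·9}·(+1)^0·(-1)^1 = -1.
|Ram(608855, 29)| = 2, even; anisotropic at {17, 19}.

[17, 19]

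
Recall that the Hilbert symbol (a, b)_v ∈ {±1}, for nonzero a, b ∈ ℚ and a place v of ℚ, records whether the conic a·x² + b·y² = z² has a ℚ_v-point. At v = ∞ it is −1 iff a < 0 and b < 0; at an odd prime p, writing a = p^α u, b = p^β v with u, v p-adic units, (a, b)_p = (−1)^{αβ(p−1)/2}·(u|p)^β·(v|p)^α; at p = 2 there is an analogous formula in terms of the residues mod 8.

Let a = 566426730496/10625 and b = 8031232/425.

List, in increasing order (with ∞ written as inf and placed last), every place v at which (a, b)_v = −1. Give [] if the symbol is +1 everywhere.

[2, 17, 19, 29]

Mod squares: a ≡ 146930762, b ≡ 133331. Check v ∈ {∞, 2, 5, 11, 17, 19, 23, 29, 31}.
v=29: a=29^1·(≡26), b=29^0·(≡26) mod 29; (26|29)=-1, (26|29)=-1; (−1)^{1·0·14}·(-1)^0·(-1)^1 = -1.
v=31: a=31^1·(≡2), b=31^1·(≡27) mod 31; (2|31)=+1, (27|31)=-1; (−1)^{1·1·15}·(+1)^1·(-1)^1 = +1.
v=23: a=23^1·(≡20), b=23^1·(≡4) mod 23; (20|23)=-1, (4|23)=+1; (−1)^{1·1·11}·(-1)^1·(+1)^1 = +1.
v=19: a=19^1·(≡14), b=19^0·(≡12) mod 19; (14|19)=-1, (12|19)=-1; (−1)^{1·0·9}·(-1)^0·(-1)^1 = -1.
v=∞: 146930762 > 0 and 133331 > 0  ⇒  (a,b)_∞ = +1.
v=2: v_2(a)=17, v_2(b)=10; units ≡ 5, 3 (mod 8); ε·ε+αω+βω = 0·1+17·1+10·1 ≡ 1  ⇒  (a,b)_2 = -1.
v=17: a=17^-1·(≡13), b=17^-1·(≡3) mod 17; (13|17)=+1, (3|17)=-1; (−1)^{-1·-1·8}·(+1)^-1·(-1)^-1 = -1.
v=5: a=5^-4·(≡3), b=5^-2·(≡1) mod 5; (3|5)=-1, (1|5)=+1; (−1)^{-4·-2·2}·(-1)^-2·(+1)^-4 = +1.
v=11: a=11^1·(≡3), b=11^1·(≡6) mod 11; (3|11)=+1, (6|11)=-1; (−1)^{1·1·5}·(+1)^1·(-1)^1 = +1.
(146930762, 133331 / ℚ) ramifies at {2, 17, 19, 29}: a division algebra.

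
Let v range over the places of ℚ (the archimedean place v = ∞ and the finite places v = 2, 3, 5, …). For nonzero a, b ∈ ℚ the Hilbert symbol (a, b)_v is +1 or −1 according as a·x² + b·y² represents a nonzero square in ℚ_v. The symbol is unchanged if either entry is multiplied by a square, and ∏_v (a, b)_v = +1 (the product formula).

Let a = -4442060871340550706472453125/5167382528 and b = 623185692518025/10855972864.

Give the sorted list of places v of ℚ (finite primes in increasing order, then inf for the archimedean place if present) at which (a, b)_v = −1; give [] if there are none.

(a, b) ≡ (-1191559369, 5701241) mod (ℚ^×)²; places V = {2, 3, 5, 7, 11, 13, 17, 19, 31, 37, 41, 43, 47, ∞}.
(a,b)_3: α=4, u≡2; β=2, v≡2 (mod 3); (2|3)=-1, (2|3)=-1; sign (−1)^0·-1^2·-1^4 = +1.
(a,b)_2: α=-26, β=-16; u≡7, v≡1 (mod 8); ε(u)ε(v)=1·0, αω(v)=-26·0, βω(u)=-16·0; sum ≡ 0  ⇒  +1.
(a,b)_5: α=6, u≡1; β=2, v≡4 (mod 5); (1|5)=+1, (4|5)=+1; sign (−1)^0·+1^2·+1^6 = +1.
(a,b)_7: α=-1, u≡3; β=1, v≡6 (mod 7); (3|7)=-1, (6|7)=-1; sign (−1)^1·-1^1·-1^-1 = -1.
(a,b)_31: α=3, u≡20; β=1, v≡7 (mod 31); (20|31)=+1, (7|31)=+1; sign (−1)^1·+1^1·+1^3 = -1.
(a,b)_19: α=1, u≡18; β=0, v≡7 (mod 19); (18|19)=-1, (7|19)=+1; sign (−1)^0·-1^0·+1^1 = +1.
(a,b)_47: α=1, u≡34; β=1, v≡11 (mod 47); (34|47)=+1, (11|47)=-1; sign (−1)^1·+1^1·-1^1 = +1.
(a,b)_37: α=0, u≡34; β=-2, v≡19 (mod 37); (34|37)=+1, (19|37)=-1; sign (−1)^0·+1^-2·-1^0 = +1.
(a,b)_43: α=1, u≡3; β=1, v≡29 (mod 43); (3|43)=-1, (29|43)=-1; sign (−1)^1·-1^1·-1^1 = -1.
(a,b)_13: α=1, u≡5; β=1, v≡2 (mod 13); (5|13)=-1, (2|13)=-1; sign (−1)^0·-1^1·-1^1 = +1.
(a,b)_41: α=4, u≡26; β=2, v≡34 (mod 41); (26|41)=-1, (34|41)=-1; sign (−1)^0·-1^2·-1^4 = +1.
(a,b)_11: α=-1, u≡2; β=-2, v≡10 (mod 11); (2|11)=-1, (10|11)=-1; sign (−1)^0·-1^-2·-1^-1 = -1.
(a,b)_17: α=4, u≡7; β=2, v≡1 (mod 17); (7|17)=-1, (1|17)=+1; sign (−1)^0·-1^2·+1^4 = +1.
(a,b)_∞: sgn(-1191559369)=−, sgn(5701241)=+, so +1.
|Ram(-1191559369, 5701241)| = 4, even; anisotropic at {7, 11, 31, 43}.

[7, 11, 31, 43]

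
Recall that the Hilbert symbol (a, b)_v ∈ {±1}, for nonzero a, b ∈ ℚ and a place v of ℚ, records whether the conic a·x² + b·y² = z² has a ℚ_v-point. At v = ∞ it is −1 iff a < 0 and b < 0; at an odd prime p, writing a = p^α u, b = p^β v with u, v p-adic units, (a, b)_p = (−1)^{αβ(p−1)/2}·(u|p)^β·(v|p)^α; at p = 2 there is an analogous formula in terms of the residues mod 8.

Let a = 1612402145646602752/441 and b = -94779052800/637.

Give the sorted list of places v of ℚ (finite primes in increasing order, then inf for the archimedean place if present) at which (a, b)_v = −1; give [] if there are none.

[13, 17]

Mod squares: a ≡ 442, b ≡ -666159. Check v ∈ {∞, 2, 3, 5, 7, 13, 17, 19, 29, 31}.
v=19: a=19^2·(≡9), b=19^1·(≡14) mod 19; (9|19)=+1, (14|19)=-1; (−1)^{2·1·9}·(+1)^1·(-1)^2 = +1.
v=3: a=3^-2·(≡1), b=3^1·(≡1) mod 3; (1|3)=+1, (1|3)=+1; (−1)^{-2·1·1}·(+1)^1·(+1)^-2 = +1.
v=31: a=31^2·(≡7), b=31^1·(≡7) mod 31; (7|31)=+1, (7|31)=+1; (−1)^{2·1·15}·(+1)^1·(+1)^2 = +1.
v=29: a=29^2·(≡1), b=29^1·(≡11) mod 29; (1|29)=+1, (11|29)=-1; (−1)^{2·1·14}·(+1)^1·(-1)^2 = +1.
v=2: v_2(a)=9, v_2(b)=8; units ≡ 5, 1 (mod 8); ε·ε+αω+βω = 0·0+9·0+8·1 ≡ 0  ⇒  (a,b)_2 = +1.
v=5: a=5^0·(≡2), b=5^2·(≡4) mod 5; (2|5)=-1, (4|5)=+1; (−1)^{0·2·2}·(-1)^2·(+1)^0 = +1.
v=17: a=17^3·(≡8), b=17^2·(≡12) mod 17; (8|17)=+1, (12|17)=-1; (−1)^{3·2·8}·(+1)^2·(-1)^3 = -1.
v=13: a=13^3·(≡5), b=13^-1·(≡1) mod 13; (5|13)=-1, (1|13)=+1; (−1)^{3·-1·6}·(-1)^-1·(+1)^3 = -1.
v=∞: 442 > 0 and -666159 < 0  ⇒  (a,b)_∞ = +1.
v=7: a=7^-2·(≡4), b=7^-2·(≡5) mod 7; (4|7)=+1, (5|7)=-1; (−1)^{-2·-2·3}·(+1)^-2·(-1)^-2 = +1.
|Ram(442, -666159)| = 2, even; anisotropic at {13, 17}.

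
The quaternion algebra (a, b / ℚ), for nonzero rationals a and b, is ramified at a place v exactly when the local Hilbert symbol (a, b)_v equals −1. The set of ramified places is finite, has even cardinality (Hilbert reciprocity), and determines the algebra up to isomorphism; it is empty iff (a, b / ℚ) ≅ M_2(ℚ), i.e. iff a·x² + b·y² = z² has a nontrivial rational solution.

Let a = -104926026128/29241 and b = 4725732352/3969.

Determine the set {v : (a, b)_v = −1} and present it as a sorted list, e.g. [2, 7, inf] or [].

Mod squares: a ≡ -159137, b ≡ 4614973. Check v ∈ {∞, 2, 3, 7, 11, 17, 19, 23, 29, 37}.
v=11: a=11^1·(≡1), b=11^1·(≡4) mod 11; (1|11)=+1, (4|11)=+1; (−1)^{1·1·5}·(+1)^1·(+1)^1 = -1.
v=17: a=17^1·(≡11), b=17^1·(≡15) mod 17; (11|17)=-1, (15|17)=+1; (−1)^{1·1·8}·(-1)^1·(+1)^1 = -1.
v=2: v_2(a)=4, v_2(b)=10; units ≡ 7, 5 (mod 8); ε·ε+αω+βω = 1·0+4·1+10·0 ≡ 0  ⇒  (a,b)_2 = +1.
v=37: a=37^1·(≡27), b=37^1·(≡5) mod 37; (27|37)=+1, (5|37)=-1; (−1)^{1·1·18}·(+1)^1·(-1)^1 = -1.
v=19: a=19^-2·(≡16), b=19^0·(≡6) mod 19; (16|19)=+1, (6|19)=+1; (−1)^{-2·0·9}·(+1)^0·(+1)^-2 = +1.
v=3: a=3^-4·(≡1), b=3^-4·(≡1) mod 3; (1|3)=+1, (1|3)=+1; (−1)^{-4·-4·1}·(+1)^-4·(+1)^-4 = +1.
v=29: a=29^2·(≡21), b=29^1·(≡12) mod 29; (21|29)=-1, (12|29)=-1; (−1)^{2·1·14}·(-1)^1·(-1)^2 = -1.
v=23: a=23^1·(≡13), b=23^1·(≡15) mod 23; (13|23)=+1, (15|23)=-1; (−1)^{1·1·11}·(+1)^1·(-1)^1 = +1.
v=∞: -159137 < 0 and 4614973 > 0  ⇒  (a,b)_∞ = +1.
v=7: a=7^2·(≡1), b=7^-2·(≡3) mod 7; (1|7)=+1, (3|7)=-1; (−1)^{2·-2·3}·(+1)^-2·(-1)^2 = +1.
|Ram(-159137, 4614973)| = 4, even; anisotropic at {11, 17, 29, 37}.

[11, 17, 29, 37]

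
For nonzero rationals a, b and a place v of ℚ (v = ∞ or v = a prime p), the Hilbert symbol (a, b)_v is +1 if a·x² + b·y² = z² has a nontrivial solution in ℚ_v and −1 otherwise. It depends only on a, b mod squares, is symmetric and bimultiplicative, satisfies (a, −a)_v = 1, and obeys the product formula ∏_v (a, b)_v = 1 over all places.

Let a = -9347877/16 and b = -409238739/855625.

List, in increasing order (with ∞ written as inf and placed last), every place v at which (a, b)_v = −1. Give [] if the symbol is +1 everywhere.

Mod squares: a ≡ -21197, b ≡ -19. Check v ∈ {∞, 2, 3, 5, 7, 11, 13, 17, 19, 37, 41, 47}.
v=17: a=17^0·(≡2), b=17^2·(≡1) mod 17; (2|17)=+1, (1|17)=+1; (−1)^{0·2·8}·(+1)^2·(+1)^0 = +1.
v=13: a=13^0·(≡11), b=13^2·(≡11) mod 13; (11|13)=-1, (11|13)=-1; (−1)^{0·2·6}·(-1)^2·(-1)^0 = +1.
v=47: a=47^1·(≡39), b=47^0·(≡1) mod 47; (39|47)=-1, (1|47)=+1; (−1)^{1·0·23}·(-1)^0·(+1)^1 = +1.
v=2: v_2(a)=-4, v_2(b)=0; units ≡ 3, 5 (mod 8); ε·ε+αω+βω = 1·0+-4·1+0·1 ≡ 0  ⇒  (a,b)_2 = +1.
v=7: a=7^2·(≡6), b=7^2·(≡1) mod 7; (6|7)=-1, (1|7)=+1; (−1)^{2·2·3}·(-1)^2·(+1)^2 = +1.
v=41: a=41^1·(≡31), b=41^0·(≡17) mod 41; (31|41)=+1, (17|41)=-1; (−1)^{1·0·20}·(+1)^0·(-1)^1 = -1.
v=37: a=37^0·(≡27), b=37^-2·(≡32) mod 37; (27|37)=+1, (32|37)=-1; (−1)^{0·-2·18}·(+1)^-2·(-1)^0 = +1.
v=19: a=19^0·(≡16), b=19^1·(≡3) mod 19; (16|19)=+1, (3|19)=-1; (−1)^{0·1·9}·(+1)^1·(-1)^0 = +1.
v=11: a=11^1·(≡4), b=11^0·(≡3) mod 11; (4|11)=+1, (3|11)=+1; (−1)^{1·0·5}·(+1)^0·(+1)^1 = +1.
v=∞: -21197 < 0 and -19 < 0  ⇒  (a,b)_∞ = -1.
v=5: a=5^0·(≡3), b=5^-4·(≡4) mod 5; (3|5)=-1, (4|5)=+1; (−1)^{0·-4·2}·(-1)^-4·(+1)^0 = +1.
v=3: a=3^2·(≡1), b=3^2·(≡2) mod 3; (1|3)=+1, (2|3)=-1; (−1)^{2·2·1}·(+1)^2·(-1)^2 = +1.
Ram(-21197, -19) = {41, ∞}; no ℚ_41-point on the conic.

[41, inf]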